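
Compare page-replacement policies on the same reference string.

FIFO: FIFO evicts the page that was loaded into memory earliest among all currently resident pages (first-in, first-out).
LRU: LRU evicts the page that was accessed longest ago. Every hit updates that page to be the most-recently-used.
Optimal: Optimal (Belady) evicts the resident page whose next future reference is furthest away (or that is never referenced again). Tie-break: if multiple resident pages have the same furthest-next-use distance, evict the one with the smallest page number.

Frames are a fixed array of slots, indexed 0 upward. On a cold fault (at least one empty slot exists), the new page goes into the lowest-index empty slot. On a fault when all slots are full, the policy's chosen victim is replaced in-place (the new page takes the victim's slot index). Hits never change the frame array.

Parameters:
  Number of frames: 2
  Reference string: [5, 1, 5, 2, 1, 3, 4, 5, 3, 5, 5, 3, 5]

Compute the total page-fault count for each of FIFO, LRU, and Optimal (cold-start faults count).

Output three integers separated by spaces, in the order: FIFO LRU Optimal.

Answer: 7 8 6

Derivation:
--- FIFO ---
  step 0: ref 5 -> FAULT, frames=[5,-] (faults so far: 1)
  step 1: ref 1 -> FAULT, frames=[5,1] (faults so far: 2)
  step 2: ref 5 -> HIT, frames=[5,1] (faults so far: 2)
  step 3: ref 2 -> FAULT, evict 5, frames=[2,1] (faults so far: 3)
  step 4: ref 1 -> HIT, frames=[2,1] (faults so far: 3)
  step 5: ref 3 -> FAULT, evict 1, frames=[2,3] (faults so far: 4)
  step 6: ref 4 -> FAULT, evict 2, frames=[4,3] (faults so far: 5)
  step 7: ref 5 -> FAULT, evict 3, frames=[4,5] (faults so far: 6)
  step 8: ref 3 -> FAULT, evict 4, frames=[3,5] (faults so far: 7)
  step 9: ref 5 -> HIT, frames=[3,5] (faults so far: 7)
  step 10: ref 5 -> HIT, frames=[3,5] (faults so far: 7)
  step 11: ref 3 -> HIT, frames=[3,5] (faults so far: 7)
  step 12: ref 5 -> HIT, frames=[3,5] (faults so far: 7)
  FIFO total faults: 7
--- LRU ---
  step 0: ref 5 -> FAULT, frames=[5,-] (faults so far: 1)
  step 1: ref 1 -> FAULT, frames=[5,1] (faults so far: 2)
  step 2: ref 5 -> HIT, frames=[5,1] (faults so far: 2)
  step 3: ref 2 -> FAULT, evict 1, frames=[5,2] (faults so far: 3)
  step 4: ref 1 -> FAULT, evict 5, frames=[1,2] (faults so far: 4)
  step 5: ref 3 -> FAULT, evict 2, frames=[1,3] (faults so far: 5)
  step 6: ref 4 -> FAULT, evict 1, frames=[4,3] (faults so far: 6)
  step 7: ref 5 -> FAULT, evict 3, frames=[4,5] (faults so far: 7)
  step 8: ref 3 -> FAULT, evict 4, frames=[3,5] (faults so far: 8)
  step 9: ref 5 -> HIT, frames=[3,5] (faults so far: 8)
  step 10: ref 5 -> HIT, frames=[3,5] (faults so far: 8)
  step 11: ref 3 -> HIT, frames=[3,5] (faults so far: 8)
  step 12: ref 5 -> HIT, frames=[3,5] (faults so far: 8)
  LRU total faults: 8
--- Optimal ---
  step 0: ref 5 -> FAULT, frames=[5,-] (faults so far: 1)
  step 1: ref 1 -> FAULT, frames=[5,1] (faults so far: 2)
  step 2: ref 5 -> HIT, frames=[5,1] (faults so far: 2)
  step 3: ref 2 -> FAULT, evict 5, frames=[2,1] (faults so far: 3)
  step 4: ref 1 -> HIT, frames=[2,1] (faults so far: 3)
  step 5: ref 3 -> FAULT, evict 1, frames=[2,3] (faults so far: 4)
  step 6: ref 4 -> FAULT, evict 2, frames=[4,3] (faults so far: 5)
  step 7: ref 5 -> FAULT, evict 4, frames=[5,3] (faults so far: 6)
  step 8: ref 3 -> HIT, frames=[5,3] (faults so far: 6)
  step 9: ref 5 -> HIT, frames=[5,3] (faults so far: 6)
  step 10: ref 5 -> HIT, frames=[5,3] (faults so far: 6)
  step 11: ref 3 -> HIT, frames=[5,3] (faults so far: 6)
  step 12: ref 5 -> HIT, frames=[5,3] (faults so far: 6)
  Optimal total faults: 6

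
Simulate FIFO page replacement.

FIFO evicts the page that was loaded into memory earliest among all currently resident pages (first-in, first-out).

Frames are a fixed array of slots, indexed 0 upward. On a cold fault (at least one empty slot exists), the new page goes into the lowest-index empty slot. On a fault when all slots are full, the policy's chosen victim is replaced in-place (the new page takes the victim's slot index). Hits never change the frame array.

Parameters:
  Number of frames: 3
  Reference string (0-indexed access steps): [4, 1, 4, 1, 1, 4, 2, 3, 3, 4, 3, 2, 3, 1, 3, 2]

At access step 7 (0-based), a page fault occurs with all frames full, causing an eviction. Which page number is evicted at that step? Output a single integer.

Answer: 4

Derivation:
Step 0: ref 4 -> FAULT, frames=[4,-,-]
Step 1: ref 1 -> FAULT, frames=[4,1,-]
Step 2: ref 4 -> HIT, frames=[4,1,-]
Step 3: ref 1 -> HIT, frames=[4,1,-]
Step 4: ref 1 -> HIT, frames=[4,1,-]
Step 5: ref 4 -> HIT, frames=[4,1,-]
Step 6: ref 2 -> FAULT, frames=[4,1,2]
Step 7: ref 3 -> FAULT, evict 4, frames=[3,1,2]
At step 7: evicted page 4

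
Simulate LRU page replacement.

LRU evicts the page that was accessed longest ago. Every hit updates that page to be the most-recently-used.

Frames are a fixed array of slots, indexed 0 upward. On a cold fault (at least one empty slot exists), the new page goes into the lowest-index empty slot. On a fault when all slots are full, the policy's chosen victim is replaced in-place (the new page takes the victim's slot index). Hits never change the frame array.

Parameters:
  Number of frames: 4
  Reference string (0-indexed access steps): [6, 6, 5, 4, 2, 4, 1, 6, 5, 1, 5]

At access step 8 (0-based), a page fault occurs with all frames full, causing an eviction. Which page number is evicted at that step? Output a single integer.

Answer: 2

Derivation:
Step 0: ref 6 -> FAULT, frames=[6,-,-,-]
Step 1: ref 6 -> HIT, frames=[6,-,-,-]
Step 2: ref 5 -> FAULT, frames=[6,5,-,-]
Step 3: ref 4 -> FAULT, frames=[6,5,4,-]
Step 4: ref 2 -> FAULT, frames=[6,5,4,2]
Step 5: ref 4 -> HIT, frames=[6,5,4,2]
Step 6: ref 1 -> FAULT, evict 6, frames=[1,5,4,2]
Step 7: ref 6 -> FAULT, evict 5, frames=[1,6,4,2]
Step 8: ref 5 -> FAULT, evict 2, frames=[1,6,4,5]
At step 8: evicted page 2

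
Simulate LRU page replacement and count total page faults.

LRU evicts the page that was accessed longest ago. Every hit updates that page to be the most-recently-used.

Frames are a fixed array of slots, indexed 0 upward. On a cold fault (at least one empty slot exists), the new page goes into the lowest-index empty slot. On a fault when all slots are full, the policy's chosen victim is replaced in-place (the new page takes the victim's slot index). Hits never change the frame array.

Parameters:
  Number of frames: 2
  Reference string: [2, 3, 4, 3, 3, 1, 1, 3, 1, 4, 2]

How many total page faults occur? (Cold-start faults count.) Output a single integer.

Step 0: ref 2 → FAULT, frames=[2,-]
Step 1: ref 3 → FAULT, frames=[2,3]
Step 2: ref 4 → FAULT (evict 2), frames=[4,3]
Step 3: ref 3 → HIT, frames=[4,3]
Step 4: ref 3 → HIT, frames=[4,3]
Step 5: ref 1 → FAULT (evict 4), frames=[1,3]
Step 6: ref 1 → HIT, frames=[1,3]
Step 7: ref 3 → HIT, frames=[1,3]
Step 8: ref 1 → HIT, frames=[1,3]
Step 9: ref 4 → FAULT (evict 3), frames=[1,4]
Step 10: ref 2 → FAULT (evict 1), frames=[2,4]
Total faults: 6

Answer: 6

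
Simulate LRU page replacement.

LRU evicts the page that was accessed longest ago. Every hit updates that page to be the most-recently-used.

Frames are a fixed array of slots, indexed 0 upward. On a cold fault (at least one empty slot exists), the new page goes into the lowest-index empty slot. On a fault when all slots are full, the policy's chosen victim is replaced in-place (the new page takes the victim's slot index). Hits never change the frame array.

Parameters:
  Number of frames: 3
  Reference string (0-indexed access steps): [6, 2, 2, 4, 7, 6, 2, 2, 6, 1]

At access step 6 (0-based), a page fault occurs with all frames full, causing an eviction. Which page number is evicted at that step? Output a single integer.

Answer: 4

Derivation:
Step 0: ref 6 -> FAULT, frames=[6,-,-]
Step 1: ref 2 -> FAULT, frames=[6,2,-]
Step 2: ref 2 -> HIT, frames=[6,2,-]
Step 3: ref 4 -> FAULT, frames=[6,2,4]
Step 4: ref 7 -> FAULT, evict 6, frames=[7,2,4]
Step 5: ref 6 -> FAULT, evict 2, frames=[7,6,4]
Step 6: ref 2 -> FAULT, evict 4, frames=[7,6,2]
At step 6: evicted page 4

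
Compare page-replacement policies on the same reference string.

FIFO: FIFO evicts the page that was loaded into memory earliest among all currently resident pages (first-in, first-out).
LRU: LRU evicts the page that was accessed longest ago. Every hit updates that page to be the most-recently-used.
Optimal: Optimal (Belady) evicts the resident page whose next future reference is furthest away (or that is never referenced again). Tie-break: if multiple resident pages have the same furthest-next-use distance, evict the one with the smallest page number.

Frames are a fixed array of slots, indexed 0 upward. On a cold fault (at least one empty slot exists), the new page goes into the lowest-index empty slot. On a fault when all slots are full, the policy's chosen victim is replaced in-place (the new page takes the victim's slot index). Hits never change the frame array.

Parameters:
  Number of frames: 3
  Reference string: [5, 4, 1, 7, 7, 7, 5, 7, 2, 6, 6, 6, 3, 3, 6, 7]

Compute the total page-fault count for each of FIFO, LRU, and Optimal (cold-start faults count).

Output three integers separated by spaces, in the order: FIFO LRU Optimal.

--- FIFO ---
  step 0: ref 5 -> FAULT, frames=[5,-,-] (faults so far: 1)
  step 1: ref 4 -> FAULT, frames=[5,4,-] (faults so far: 2)
  step 2: ref 1 -> FAULT, frames=[5,4,1] (faults so far: 3)
  step 3: ref 7 -> FAULT, evict 5, frames=[7,4,1] (faults so far: 4)
  step 4: ref 7 -> HIT, frames=[7,4,1] (faults so far: 4)
  step 5: ref 7 -> HIT, frames=[7,4,1] (faults so far: 4)
  step 6: ref 5 -> FAULT, evict 4, frames=[7,5,1] (faults so far: 5)
  step 7: ref 7 -> HIT, frames=[7,5,1] (faults so far: 5)
  step 8: ref 2 -> FAULT, evict 1, frames=[7,5,2] (faults so far: 6)
  step 9: ref 6 -> FAULT, evict 7, frames=[6,5,2] (faults so far: 7)
  step 10: ref 6 -> HIT, frames=[6,5,2] (faults so far: 7)
  step 11: ref 6 -> HIT, frames=[6,5,2] (faults so far: 7)
  step 12: ref 3 -> FAULT, evict 5, frames=[6,3,2] (faults so far: 8)
  step 13: ref 3 -> HIT, frames=[6,3,2] (faults so far: 8)
  step 14: ref 6 -> HIT, frames=[6,3,2] (faults so far: 8)
  step 15: ref 7 -> FAULT, evict 2, frames=[6,3,7] (faults so far: 9)
  FIFO total faults: 9
--- LRU ---
  step 0: ref 5 -> FAULT, frames=[5,-,-] (faults so far: 1)
  step 1: ref 4 -> FAULT, frames=[5,4,-] (faults so far: 2)
  step 2: ref 1 -> FAULT, frames=[5,4,1] (faults so far: 3)
  step 3: ref 7 -> FAULT, evict 5, frames=[7,4,1] (faults so far: 4)
  step 4: ref 7 -> HIT, frames=[7,4,1] (faults so far: 4)
  step 5: ref 7 -> HIT, frames=[7,4,1] (faults so far: 4)
  step 6: ref 5 -> FAULT, evict 4, frames=[7,5,1] (faults so far: 5)
  step 7: ref 7 -> HIT, frames=[7,5,1] (faults so far: 5)
  step 8: ref 2 -> FAULT, evict 1, frames=[7,5,2] (faults so far: 6)
  step 9: ref 6 -> FAULT, evict 5, frames=[7,6,2] (faults so far: 7)
  step 10: ref 6 -> HIT, frames=[7,6,2] (faults so far: 7)
  step 11: ref 6 -> HIT, frames=[7,6,2] (faults so far: 7)
  step 12: ref 3 -> FAULT, evict 7, frames=[3,6,2] (faults so far: 8)
  step 13: ref 3 -> HIT, frames=[3,6,2] (faults so far: 8)
  step 14: ref 6 -> HIT, frames=[3,6,2] (faults so far: 8)
  step 15: ref 7 -> FAULT, evict 2, frames=[3,6,7] (faults so far: 9)
  LRU total faults: 9
--- Optimal ---
  step 0: ref 5 -> FAULT, frames=[5,-,-] (faults so far: 1)
  step 1: ref 4 -> FAULT, frames=[5,4,-] (faults so far: 2)
  step 2: ref 1 -> FAULT, frames=[5,4,1] (faults so far: 3)
  step 3: ref 7 -> FAULT, evict 1, frames=[5,4,7] (faults so far: 4)
  step 4: ref 7 -> HIT, frames=[5,4,7] (faults so far: 4)
  step 5: ref 7 -> HIT, frames=[5,4,7] (faults so far: 4)
  step 6: ref 5 -> HIT, frames=[5,4,7] (faults so far: 4)
  step 7: ref 7 -> HIT, frames=[5,4,7] (faults so far: 4)
  step 8: ref 2 -> FAULT, evict 4, frames=[5,2,7] (faults so far: 5)
  step 9: ref 6 -> FAULT, evict 2, frames=[5,6,7] (faults so far: 6)
  step 10: ref 6 -> HIT, frames=[5,6,7] (faults so far: 6)
  step 11: ref 6 -> HIT, frames=[5,6,7] (faults so far: 6)
  step 12: ref 3 -> FAULT, evict 5, frames=[3,6,7] (faults so far: 7)
  step 13: ref 3 -> HIT, frames=[3,6,7] (faults so far: 7)
  step 14: ref 6 -> HIT, frames=[3,6,7] (faults so far: 7)
  step 15: ref 7 -> HIT, frames=[3,6,7] (faults so far: 7)
  Optimal total faults: 7

Answer: 9 9 7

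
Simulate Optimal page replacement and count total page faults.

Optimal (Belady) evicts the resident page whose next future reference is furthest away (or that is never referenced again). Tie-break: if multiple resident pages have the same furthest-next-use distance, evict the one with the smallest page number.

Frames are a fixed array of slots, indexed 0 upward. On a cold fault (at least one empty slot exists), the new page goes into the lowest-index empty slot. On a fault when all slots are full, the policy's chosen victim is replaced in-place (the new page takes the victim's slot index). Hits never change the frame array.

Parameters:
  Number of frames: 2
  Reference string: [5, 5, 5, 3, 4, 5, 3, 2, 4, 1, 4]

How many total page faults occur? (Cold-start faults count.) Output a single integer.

Step 0: ref 5 → FAULT, frames=[5,-]
Step 1: ref 5 → HIT, frames=[5,-]
Step 2: ref 5 → HIT, frames=[5,-]
Step 3: ref 3 → FAULT, frames=[5,3]
Step 4: ref 4 → FAULT (evict 3), frames=[5,4]
Step 5: ref 5 → HIT, frames=[5,4]
Step 6: ref 3 → FAULT (evict 5), frames=[3,4]
Step 7: ref 2 → FAULT (evict 3), frames=[2,4]
Step 8: ref 4 → HIT, frames=[2,4]
Step 9: ref 1 → FAULT (evict 2), frames=[1,4]
Step 10: ref 4 → HIT, frames=[1,4]
Total faults: 6

Answer: 6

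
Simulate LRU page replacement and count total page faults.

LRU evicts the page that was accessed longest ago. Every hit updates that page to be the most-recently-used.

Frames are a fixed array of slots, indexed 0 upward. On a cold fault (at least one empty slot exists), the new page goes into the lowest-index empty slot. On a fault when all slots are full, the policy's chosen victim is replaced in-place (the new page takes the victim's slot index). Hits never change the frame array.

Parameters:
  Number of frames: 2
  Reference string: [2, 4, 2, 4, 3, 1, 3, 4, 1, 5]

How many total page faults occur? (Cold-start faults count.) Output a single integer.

Answer: 7

Derivation:
Step 0: ref 2 → FAULT, frames=[2,-]
Step 1: ref 4 → FAULT, frames=[2,4]
Step 2: ref 2 → HIT, frames=[2,4]
Step 3: ref 4 → HIT, frames=[2,4]
Step 4: ref 3 → FAULT (evict 2), frames=[3,4]
Step 5: ref 1 → FAULT (evict 4), frames=[3,1]
Step 6: ref 3 → HIT, frames=[3,1]
Step 7: ref 4 → FAULT (evict 1), frames=[3,4]
Step 8: ref 1 → FAULT (evict 3), frames=[1,4]
Step 9: ref 5 → FAULT (evict 4), frames=[1,5]
Total faults: 7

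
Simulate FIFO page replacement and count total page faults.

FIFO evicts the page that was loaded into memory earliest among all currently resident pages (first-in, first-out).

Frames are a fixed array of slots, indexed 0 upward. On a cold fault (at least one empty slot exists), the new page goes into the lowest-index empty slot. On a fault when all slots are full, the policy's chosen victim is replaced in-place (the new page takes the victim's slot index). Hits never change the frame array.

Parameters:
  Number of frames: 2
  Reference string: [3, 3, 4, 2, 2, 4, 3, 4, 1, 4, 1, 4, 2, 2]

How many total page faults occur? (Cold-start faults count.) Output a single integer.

Step 0: ref 3 → FAULT, frames=[3,-]
Step 1: ref 3 → HIT, frames=[3,-]
Step 2: ref 4 → FAULT, frames=[3,4]
Step 3: ref 2 → FAULT (evict 3), frames=[2,4]
Step 4: ref 2 → HIT, frames=[2,4]
Step 5: ref 4 → HIT, frames=[2,4]
Step 6: ref 3 → FAULT (evict 4), frames=[2,3]
Step 7: ref 4 → FAULT (evict 2), frames=[4,3]
Step 8: ref 1 → FAULT (evict 3), frames=[4,1]
Step 9: ref 4 → HIT, frames=[4,1]
Step 10: ref 1 → HIT, frames=[4,1]
Step 11: ref 4 → HIT, frames=[4,1]
Step 12: ref 2 → FAULT (evict 4), frames=[2,1]
Step 13: ref 2 → HIT, frames=[2,1]
Total faults: 7

Answer: 7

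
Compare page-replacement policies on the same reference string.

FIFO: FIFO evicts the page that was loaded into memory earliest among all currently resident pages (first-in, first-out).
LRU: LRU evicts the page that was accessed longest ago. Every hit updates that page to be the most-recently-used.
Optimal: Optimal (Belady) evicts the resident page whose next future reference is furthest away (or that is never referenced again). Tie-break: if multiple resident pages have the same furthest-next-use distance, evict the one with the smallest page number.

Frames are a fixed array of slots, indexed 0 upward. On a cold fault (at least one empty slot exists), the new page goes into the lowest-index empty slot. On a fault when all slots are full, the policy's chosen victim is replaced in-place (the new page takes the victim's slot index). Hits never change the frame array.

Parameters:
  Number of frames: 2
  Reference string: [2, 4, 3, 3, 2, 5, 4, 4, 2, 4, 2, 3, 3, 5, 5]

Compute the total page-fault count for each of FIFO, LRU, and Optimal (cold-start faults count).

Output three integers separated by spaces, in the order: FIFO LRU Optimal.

Answer: 9 9 7

Derivation:
--- FIFO ---
  step 0: ref 2 -> FAULT, frames=[2,-] (faults so far: 1)
  step 1: ref 4 -> FAULT, frames=[2,4] (faults so far: 2)
  step 2: ref 3 -> FAULT, evict 2, frames=[3,4] (faults so far: 3)
  step 3: ref 3 -> HIT, frames=[3,4] (faults so far: 3)
  step 4: ref 2 -> FAULT, evict 4, frames=[3,2] (faults so far: 4)
  step 5: ref 5 -> FAULT, evict 3, frames=[5,2] (faults so far: 5)
  step 6: ref 4 -> FAULT, evict 2, frames=[5,4] (faults so far: 6)
  step 7: ref 4 -> HIT, frames=[5,4] (faults so far: 6)
  step 8: ref 2 -> FAULT, evict 5, frames=[2,4] (faults so far: 7)
  step 9: ref 4 -> HIT, frames=[2,4] (faults so far: 7)
  step 10: ref 2 -> HIT, frames=[2,4] (faults so far: 7)
  step 11: ref 3 -> FAULT, evict 4, frames=[2,3] (faults so far: 8)
  step 12: ref 3 -> HIT, frames=[2,3] (faults so far: 8)
  step 13: ref 5 -> FAULT, evict 2, frames=[5,3] (faults so far: 9)
  step 14: ref 5 -> HIT, frames=[5,3] (faults so far: 9)
  FIFO total faults: 9
--- LRU ---
  step 0: ref 2 -> FAULT, frames=[2,-] (faults so far: 1)
  step 1: ref 4 -> FAULT, frames=[2,4] (faults so far: 2)
  step 2: ref 3 -> FAULT, evict 2, frames=[3,4] (faults so far: 3)
  step 3: ref 3 -> HIT, frames=[3,4] (faults so far: 3)
  step 4: ref 2 -> FAULT, evict 4, frames=[3,2] (faults so far: 4)
  step 5: ref 5 -> FAULT, evict 3, frames=[5,2] (faults so far: 5)
  step 6: ref 4 -> FAULT, evict 2, frames=[5,4] (faults so far: 6)
  step 7: ref 4 -> HIT, frames=[5,4] (faults so far: 6)
  step 8: ref 2 -> FAULT, evict 5, frames=[2,4] (faults so far: 7)
  step 9: ref 4 -> HIT, frames=[2,4] (faults so far: 7)
  step 10: ref 2 -> HIT, frames=[2,4] (faults so far: 7)
  step 11: ref 3 -> FAULT, evict 4, frames=[2,3] (faults so far: 8)
  step 12: ref 3 -> HIT, frames=[2,3] (faults so far: 8)
  step 13: ref 5 -> FAULT, evict 2, frames=[5,3] (faults so far: 9)
  step 14: ref 5 -> HIT, frames=[5,3] (faults so far: 9)
  LRU total faults: 9
--- Optimal ---
  step 0: ref 2 -> FAULT, frames=[2,-] (faults so far: 1)
  step 1: ref 4 -> FAULT, frames=[2,4] (faults so far: 2)
  step 2: ref 3 -> FAULT, evict 4, frames=[2,3] (faults so far: 3)
  step 3: ref 3 -> HIT, frames=[2,3] (faults so far: 3)
  step 4: ref 2 -> HIT, frames=[2,3] (faults so far: 3)
  step 5: ref 5 -> FAULT, evict 3, frames=[2,5] (faults so far: 4)
  step 6: ref 4 -> FAULT, evict 5, frames=[2,4] (faults so far: 5)
  step 7: ref 4 -> HIT, frames=[2,4] (faults so far: 5)
  step 8: ref 2 -> HIT, frames=[2,4] (faults so far: 5)
  step 9: ref 4 -> HIT, frames=[2,4] (faults so far: 5)
  step 10: ref 2 -> HIT, frames=[2,4] (faults so far: 5)
  step 11: ref 3 -> FAULT, evict 2, frames=[3,4] (faults so far: 6)
  step 12: ref 3 -> HIT, frames=[3,4] (faults so far: 6)
  step 13: ref 5 -> FAULT, evict 3, frames=[5,4] (faults so far: 7)
  step 14: ref 5 -> HIT, frames=[5,4] (faults so far: 7)
  Optimal total faults: 7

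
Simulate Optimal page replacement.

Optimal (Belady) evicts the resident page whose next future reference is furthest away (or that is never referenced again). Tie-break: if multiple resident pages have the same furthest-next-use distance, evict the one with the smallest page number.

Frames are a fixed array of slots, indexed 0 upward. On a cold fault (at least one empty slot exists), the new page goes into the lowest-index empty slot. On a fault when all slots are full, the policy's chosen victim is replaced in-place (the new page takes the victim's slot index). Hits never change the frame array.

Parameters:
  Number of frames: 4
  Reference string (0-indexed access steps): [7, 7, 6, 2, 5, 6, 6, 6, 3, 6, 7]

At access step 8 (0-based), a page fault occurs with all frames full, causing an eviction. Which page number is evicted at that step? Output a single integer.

Answer: 2

Derivation:
Step 0: ref 7 -> FAULT, frames=[7,-,-,-]
Step 1: ref 7 -> HIT, frames=[7,-,-,-]
Step 2: ref 6 -> FAULT, frames=[7,6,-,-]
Step 3: ref 2 -> FAULT, frames=[7,6,2,-]
Step 4: ref 5 -> FAULT, frames=[7,6,2,5]
Step 5: ref 6 -> HIT, frames=[7,6,2,5]
Step 6: ref 6 -> HIT, frames=[7,6,2,5]
Step 7: ref 6 -> HIT, frames=[7,6,2,5]
Step 8: ref 3 -> FAULT, evict 2, frames=[7,6,3,5]
At step 8: evicted page 2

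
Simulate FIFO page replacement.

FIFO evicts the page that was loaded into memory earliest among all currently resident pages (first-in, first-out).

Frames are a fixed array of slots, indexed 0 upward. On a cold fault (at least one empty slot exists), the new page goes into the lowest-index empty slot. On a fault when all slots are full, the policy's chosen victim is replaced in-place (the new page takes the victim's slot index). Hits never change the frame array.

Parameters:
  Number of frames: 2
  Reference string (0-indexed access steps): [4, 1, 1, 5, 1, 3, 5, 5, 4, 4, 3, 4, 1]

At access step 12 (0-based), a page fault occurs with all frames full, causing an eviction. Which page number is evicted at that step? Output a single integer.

Step 0: ref 4 -> FAULT, frames=[4,-]
Step 1: ref 1 -> FAULT, frames=[4,1]
Step 2: ref 1 -> HIT, frames=[4,1]
Step 3: ref 5 -> FAULT, evict 4, frames=[5,1]
Step 4: ref 1 -> HIT, frames=[5,1]
Step 5: ref 3 -> FAULT, evict 1, frames=[5,3]
Step 6: ref 5 -> HIT, frames=[5,3]
Step 7: ref 5 -> HIT, frames=[5,3]
Step 8: ref 4 -> FAULT, evict 5, frames=[4,3]
Step 9: ref 4 -> HIT, frames=[4,3]
Step 10: ref 3 -> HIT, frames=[4,3]
Step 11: ref 4 -> HIT, frames=[4,3]
Step 12: ref 1 -> FAULT, evict 3, frames=[4,1]
At step 12: evicted page 3

Answer: 3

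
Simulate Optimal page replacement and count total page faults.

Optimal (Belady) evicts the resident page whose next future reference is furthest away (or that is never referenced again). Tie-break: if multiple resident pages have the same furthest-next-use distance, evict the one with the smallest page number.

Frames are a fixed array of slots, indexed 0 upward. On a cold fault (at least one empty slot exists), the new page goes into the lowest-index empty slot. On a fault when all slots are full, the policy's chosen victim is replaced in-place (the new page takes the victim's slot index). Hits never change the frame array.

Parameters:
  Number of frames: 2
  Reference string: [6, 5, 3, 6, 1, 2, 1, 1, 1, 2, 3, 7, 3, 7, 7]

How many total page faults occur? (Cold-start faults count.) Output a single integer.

Step 0: ref 6 → FAULT, frames=[6,-]
Step 1: ref 5 → FAULT, frames=[6,5]
Step 2: ref 3 → FAULT (evict 5), frames=[6,3]
Step 3: ref 6 → HIT, frames=[6,3]
Step 4: ref 1 → FAULT (evict 6), frames=[1,3]
Step 5: ref 2 → FAULT (evict 3), frames=[1,2]
Step 6: ref 1 → HIT, frames=[1,2]
Step 7: ref 1 → HIT, frames=[1,2]
Step 8: ref 1 → HIT, frames=[1,2]
Step 9: ref 2 → HIT, frames=[1,2]
Step 10: ref 3 → FAULT (evict 1), frames=[3,2]
Step 11: ref 7 → FAULT (evict 2), frames=[3,7]
Step 12: ref 3 → HIT, frames=[3,7]
Step 13: ref 7 → HIT, frames=[3,7]
Step 14: ref 7 → HIT, frames=[3,7]
Total faults: 7

Answer: 7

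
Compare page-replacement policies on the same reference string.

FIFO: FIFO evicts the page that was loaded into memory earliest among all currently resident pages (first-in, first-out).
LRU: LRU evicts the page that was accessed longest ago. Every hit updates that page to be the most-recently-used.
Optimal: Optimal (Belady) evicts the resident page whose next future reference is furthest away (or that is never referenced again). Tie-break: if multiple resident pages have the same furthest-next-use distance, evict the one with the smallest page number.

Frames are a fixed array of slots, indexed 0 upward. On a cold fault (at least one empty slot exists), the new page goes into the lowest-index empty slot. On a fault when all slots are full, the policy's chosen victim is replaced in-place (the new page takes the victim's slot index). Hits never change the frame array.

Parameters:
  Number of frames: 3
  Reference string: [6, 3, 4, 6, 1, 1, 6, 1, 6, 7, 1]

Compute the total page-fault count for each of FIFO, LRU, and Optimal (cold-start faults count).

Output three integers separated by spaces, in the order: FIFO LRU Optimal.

--- FIFO ---
  step 0: ref 6 -> FAULT, frames=[6,-,-] (faults so far: 1)
  step 1: ref 3 -> FAULT, frames=[6,3,-] (faults so far: 2)
  step 2: ref 4 -> FAULT, frames=[6,3,4] (faults so far: 3)
  step 3: ref 6 -> HIT, frames=[6,3,4] (faults so far: 3)
  step 4: ref 1 -> FAULT, evict 6, frames=[1,3,4] (faults so far: 4)
  step 5: ref 1 -> HIT, frames=[1,3,4] (faults so far: 4)
  step 6: ref 6 -> FAULT, evict 3, frames=[1,6,4] (faults so far: 5)
  step 7: ref 1 -> HIT, frames=[1,6,4] (faults so far: 5)
  step 8: ref 6 -> HIT, frames=[1,6,4] (faults so far: 5)
  step 9: ref 7 -> FAULT, evict 4, frames=[1,6,7] (faults so far: 6)
  step 10: ref 1 -> HIT, frames=[1,6,7] (faults so far: 6)
  FIFO total faults: 6
--- LRU ---
  step 0: ref 6 -> FAULT, frames=[6,-,-] (faults so far: 1)
  step 1: ref 3 -> FAULT, frames=[6,3,-] (faults so far: 2)
  step 2: ref 4 -> FAULT, frames=[6,3,4] (faults so far: 3)
  step 3: ref 6 -> HIT, frames=[6,3,4] (faults so far: 3)
  step 4: ref 1 -> FAULT, evict 3, frames=[6,1,4] (faults so far: 4)
  step 5: ref 1 -> HIT, frames=[6,1,4] (faults so far: 4)
  step 6: ref 6 -> HIT, frames=[6,1,4] (faults so far: 4)
  step 7: ref 1 -> HIT, frames=[6,1,4] (faults so far: 4)
  step 8: ref 6 -> HIT, frames=[6,1,4] (faults so far: 4)
  step 9: ref 7 -> FAULT, evict 4, frames=[6,1,7] (faults so far: 5)
  step 10: ref 1 -> HIT, frames=[6,1,7] (faults so far: 5)
  LRU total faults: 5
--- Optimal ---
  step 0: ref 6 -> FAULT, frames=[6,-,-] (faults so far: 1)
  step 1: ref 3 -> FAULT, frames=[6,3,-] (faults so far: 2)
  step 2: ref 4 -> FAULT, frames=[6,3,4] (faults so far: 3)
  step 3: ref 6 -> HIT, frames=[6,3,4] (faults so far: 3)
  step 4: ref 1 -> FAULT, evict 3, frames=[6,1,4] (faults so far: 4)
  step 5: ref 1 -> HIT, frames=[6,1,4] (faults so far: 4)
  step 6: ref 6 -> HIT, frames=[6,1,4] (faults so far: 4)
  step 7: ref 1 -> HIT, frames=[6,1,4] (faults so far: 4)
  step 8: ref 6 -> HIT, frames=[6,1,4] (faults so far: 4)
  step 9: ref 7 -> FAULT, evict 4, frames=[6,1,7] (faults so far: 5)
  step 10: ref 1 -> HIT, frames=[6,1,7] (faults so far: 5)
  Optimal total faults: 5

Answer: 6 5 5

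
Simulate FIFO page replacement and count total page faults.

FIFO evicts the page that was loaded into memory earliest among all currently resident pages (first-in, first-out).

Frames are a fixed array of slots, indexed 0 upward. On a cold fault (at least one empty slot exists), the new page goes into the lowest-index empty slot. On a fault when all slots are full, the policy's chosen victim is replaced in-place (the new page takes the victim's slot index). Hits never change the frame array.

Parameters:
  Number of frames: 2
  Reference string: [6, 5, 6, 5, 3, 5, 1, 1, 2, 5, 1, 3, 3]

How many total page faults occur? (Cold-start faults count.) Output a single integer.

Answer: 8

Derivation:
Step 0: ref 6 → FAULT, frames=[6,-]
Step 1: ref 5 → FAULT, frames=[6,5]
Step 2: ref 6 → HIT, frames=[6,5]
Step 3: ref 5 → HIT, frames=[6,5]
Step 4: ref 3 → FAULT (evict 6), frames=[3,5]
Step 5: ref 5 → HIT, frames=[3,5]
Step 6: ref 1 → FAULT (evict 5), frames=[3,1]
Step 7: ref 1 → HIT, frames=[3,1]
Step 8: ref 2 → FAULT (evict 3), frames=[2,1]
Step 9: ref 5 → FAULT (evict 1), frames=[2,5]
Step 10: ref 1 → FAULT (evict 2), frames=[1,5]
Step 11: ref 3 → FAULT (evict 5), frames=[1,3]
Step 12: ref 3 → HIT, frames=[1,3]
Total faults: 8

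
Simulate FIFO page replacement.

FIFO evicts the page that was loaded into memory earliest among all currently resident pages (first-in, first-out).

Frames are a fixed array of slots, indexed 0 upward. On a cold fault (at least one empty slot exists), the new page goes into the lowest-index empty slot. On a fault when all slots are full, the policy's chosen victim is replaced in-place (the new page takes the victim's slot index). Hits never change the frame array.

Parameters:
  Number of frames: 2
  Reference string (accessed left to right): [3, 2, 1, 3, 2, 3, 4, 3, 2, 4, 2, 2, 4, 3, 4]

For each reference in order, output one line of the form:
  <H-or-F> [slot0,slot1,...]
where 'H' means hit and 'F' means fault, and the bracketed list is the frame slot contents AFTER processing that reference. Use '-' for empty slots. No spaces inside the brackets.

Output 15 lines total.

F [3,-]
F [3,2]
F [1,2]
F [1,3]
F [2,3]
H [2,3]
F [2,4]
F [3,4]
F [3,2]
F [4,2]
H [4,2]
H [4,2]
H [4,2]
F [4,3]
H [4,3]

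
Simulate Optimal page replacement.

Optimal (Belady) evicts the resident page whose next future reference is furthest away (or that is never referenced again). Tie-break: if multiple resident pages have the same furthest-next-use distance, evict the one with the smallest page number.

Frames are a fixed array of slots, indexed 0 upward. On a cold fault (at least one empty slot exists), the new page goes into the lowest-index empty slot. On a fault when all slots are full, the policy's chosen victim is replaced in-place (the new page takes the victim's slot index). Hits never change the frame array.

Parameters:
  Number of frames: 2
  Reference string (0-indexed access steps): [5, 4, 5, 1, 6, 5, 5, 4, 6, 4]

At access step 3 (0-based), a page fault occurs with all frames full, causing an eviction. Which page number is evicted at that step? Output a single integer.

Answer: 4

Derivation:
Step 0: ref 5 -> FAULT, frames=[5,-]
Step 1: ref 4 -> FAULT, frames=[5,4]
Step 2: ref 5 -> HIT, frames=[5,4]
Step 3: ref 1 -> FAULT, evict 4, frames=[5,1]
At step 3: evicted page 4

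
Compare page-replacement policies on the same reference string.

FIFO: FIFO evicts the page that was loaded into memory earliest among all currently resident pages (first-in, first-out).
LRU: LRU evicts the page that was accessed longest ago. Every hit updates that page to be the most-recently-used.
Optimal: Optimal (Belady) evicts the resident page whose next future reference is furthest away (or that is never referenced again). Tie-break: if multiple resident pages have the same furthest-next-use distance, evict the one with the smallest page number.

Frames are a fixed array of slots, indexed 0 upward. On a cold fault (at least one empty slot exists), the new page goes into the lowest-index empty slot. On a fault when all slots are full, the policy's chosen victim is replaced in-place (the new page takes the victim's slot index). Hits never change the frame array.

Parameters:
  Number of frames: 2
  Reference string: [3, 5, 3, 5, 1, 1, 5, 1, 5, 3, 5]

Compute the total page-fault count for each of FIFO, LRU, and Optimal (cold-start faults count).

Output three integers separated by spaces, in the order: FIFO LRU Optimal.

--- FIFO ---
  step 0: ref 3 -> FAULT, frames=[3,-] (faults so far: 1)
  step 1: ref 5 -> FAULT, frames=[3,5] (faults so far: 2)
  step 2: ref 3 -> HIT, frames=[3,5] (faults so far: 2)
  step 3: ref 5 -> HIT, frames=[3,5] (faults so far: 2)
  step 4: ref 1 -> FAULT, evict 3, frames=[1,5] (faults so far: 3)
  step 5: ref 1 -> HIT, frames=[1,5] (faults so far: 3)
  step 6: ref 5 -> HIT, frames=[1,5] (faults so far: 3)
  step 7: ref 1 -> HIT, frames=[1,5] (faults so far: 3)
  step 8: ref 5 -> HIT, frames=[1,5] (faults so far: 3)
  step 9: ref 3 -> FAULT, evict 5, frames=[1,3] (faults so far: 4)
  step 10: ref 5 -> FAULT, evict 1, frames=[5,3] (faults so far: 5)
  FIFO total faults: 5
--- LRU ---
  step 0: ref 3 -> FAULT, frames=[3,-] (faults so far: 1)
  step 1: ref 5 -> FAULT, frames=[3,5] (faults so far: 2)
  step 2: ref 3 -> HIT, frames=[3,5] (faults so far: 2)
  step 3: ref 5 -> HIT, frames=[3,5] (faults so far: 2)
  step 4: ref 1 -> FAULT, evict 3, frames=[1,5] (faults so far: 3)
  step 5: ref 1 -> HIT, frames=[1,5] (faults so far: 3)
  step 6: ref 5 -> HIT, frames=[1,5] (faults so far: 3)
  step 7: ref 1 -> HIT, frames=[1,5] (faults so far: 3)
  step 8: ref 5 -> HIT, frames=[1,5] (faults so far: 3)
  step 9: ref 3 -> FAULT, evict 1, frames=[3,5] (faults so far: 4)
  step 10: ref 5 -> HIT, frames=[3,5] (faults so far: 4)
  LRU total faults: 4
--- Optimal ---
  step 0: ref 3 -> FAULT, frames=[3,-] (faults so far: 1)
  step 1: ref 5 -> FAULT, frames=[3,5] (faults so far: 2)
  step 2: ref 3 -> HIT, frames=[3,5] (faults so far: 2)
  step 3: ref 5 -> HIT, frames=[3,5] (faults so far: 2)
  step 4: ref 1 -> FAULT, evict 3, frames=[1,5] (faults so far: 3)
  step 5: ref 1 -> HIT, frames=[1,5] (faults so far: 3)
  step 6: ref 5 -> HIT, frames=[1,5] (faults so far: 3)
  step 7: ref 1 -> HIT, frames=[1,5] (faults so far: 3)
  step 8: ref 5 -> HIT, frames=[1,5] (faults so far: 3)
  step 9: ref 3 -> FAULT, evict 1, frames=[3,5] (faults so far: 4)
  step 10: ref 5 -> HIT, frames=[3,5] (faults so far: 4)
  Optimal total faults: 4

Answer: 5 4 4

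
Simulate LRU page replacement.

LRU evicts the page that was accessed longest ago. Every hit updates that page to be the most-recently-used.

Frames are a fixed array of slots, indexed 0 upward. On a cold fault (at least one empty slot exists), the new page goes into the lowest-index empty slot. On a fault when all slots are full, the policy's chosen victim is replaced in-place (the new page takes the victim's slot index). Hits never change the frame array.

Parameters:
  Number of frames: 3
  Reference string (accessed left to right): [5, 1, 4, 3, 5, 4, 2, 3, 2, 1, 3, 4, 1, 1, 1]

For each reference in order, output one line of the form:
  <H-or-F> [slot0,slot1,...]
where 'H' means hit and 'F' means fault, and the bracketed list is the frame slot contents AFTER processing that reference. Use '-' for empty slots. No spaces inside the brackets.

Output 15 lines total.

F [5,-,-]
F [5,1,-]
F [5,1,4]
F [3,1,4]
F [3,5,4]
H [3,5,4]
F [2,5,4]
F [2,3,4]
H [2,3,4]
F [2,3,1]
H [2,3,1]
F [4,3,1]
H [4,3,1]
H [4,3,1]
H [4,3,1]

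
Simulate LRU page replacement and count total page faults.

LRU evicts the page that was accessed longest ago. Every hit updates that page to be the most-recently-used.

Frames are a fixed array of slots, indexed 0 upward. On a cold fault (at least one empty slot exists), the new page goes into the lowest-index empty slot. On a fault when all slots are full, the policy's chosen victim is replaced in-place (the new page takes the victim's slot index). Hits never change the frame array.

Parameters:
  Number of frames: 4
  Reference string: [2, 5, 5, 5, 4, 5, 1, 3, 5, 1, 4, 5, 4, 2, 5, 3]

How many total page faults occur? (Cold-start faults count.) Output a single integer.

Answer: 7

Derivation:
Step 0: ref 2 → FAULT, frames=[2,-,-,-]
Step 1: ref 5 → FAULT, frames=[2,5,-,-]
Step 2: ref 5 → HIT, frames=[2,5,-,-]
Step 3: ref 5 → HIT, frames=[2,5,-,-]
Step 4: ref 4 → FAULT, frames=[2,5,4,-]
Step 5: ref 5 → HIT, frames=[2,5,4,-]
Step 6: ref 1 → FAULT, frames=[2,5,4,1]
Step 7: ref 3 → FAULT (evict 2), frames=[3,5,4,1]
Step 8: ref 5 → HIT, frames=[3,5,4,1]
Step 9: ref 1 → HIT, frames=[3,5,4,1]
Step 10: ref 4 → HIT, frames=[3,5,4,1]
Step 11: ref 5 → HIT, frames=[3,5,4,1]
Step 12: ref 4 → HIT, frames=[3,5,4,1]
Step 13: ref 2 → FAULT (evict 3), frames=[2,5,4,1]
Step 14: ref 5 → HIT, frames=[2,5,4,1]
Step 15: ref 3 → FAULT (evict 1), frames=[2,5,4,3]
Total faults: 7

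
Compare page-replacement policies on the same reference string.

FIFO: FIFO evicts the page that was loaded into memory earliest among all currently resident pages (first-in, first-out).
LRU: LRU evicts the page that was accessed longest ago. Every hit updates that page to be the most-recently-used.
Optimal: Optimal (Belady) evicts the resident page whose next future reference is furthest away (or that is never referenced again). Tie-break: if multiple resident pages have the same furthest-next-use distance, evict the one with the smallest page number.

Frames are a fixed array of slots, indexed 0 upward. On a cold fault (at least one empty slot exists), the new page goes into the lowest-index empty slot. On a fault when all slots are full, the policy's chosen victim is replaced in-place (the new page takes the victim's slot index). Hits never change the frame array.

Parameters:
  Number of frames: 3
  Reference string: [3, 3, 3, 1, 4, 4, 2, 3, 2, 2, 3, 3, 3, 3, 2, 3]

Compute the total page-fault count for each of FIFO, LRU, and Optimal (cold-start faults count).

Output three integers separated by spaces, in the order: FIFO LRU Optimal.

Answer: 5 5 4

Derivation:
--- FIFO ---
  step 0: ref 3 -> FAULT, frames=[3,-,-] (faults so far: 1)
  step 1: ref 3 -> HIT, frames=[3,-,-] (faults so far: 1)
  step 2: ref 3 -> HIT, frames=[3,-,-] (faults so far: 1)
  step 3: ref 1 -> FAULT, frames=[3,1,-] (faults so far: 2)
  step 4: ref 4 -> FAULT, frames=[3,1,4] (faults so far: 3)
  step 5: ref 4 -> HIT, frames=[3,1,4] (faults so far: 3)
  step 6: ref 2 -> FAULT, evict 3, frames=[2,1,4] (faults so far: 4)
  step 7: ref 3 -> FAULT, evict 1, frames=[2,3,4] (faults so far: 5)
  step 8: ref 2 -> HIT, frames=[2,3,4] (faults so far: 5)
  step 9: ref 2 -> HIT, frames=[2,3,4] (faults so far: 5)
  step 10: ref 3 -> HIT, frames=[2,3,4] (faults so far: 5)
  step 11: ref 3 -> HIT, frames=[2,3,4] (faults so far: 5)
  step 12: ref 3 -> HIT, frames=[2,3,4] (faults so far: 5)
  step 13: ref 3 -> HIT, frames=[2,3,4] (faults so far: 5)
  step 14: ref 2 -> HIT, frames=[2,3,4] (faults so far: 5)
  step 15: ref 3 -> HIT, frames=[2,3,4] (faults so far: 5)
  FIFO total faults: 5
--- LRU ---
  step 0: ref 3 -> FAULT, frames=[3,-,-] (faults so far: 1)
  step 1: ref 3 -> HIT, frames=[3,-,-] (faults so far: 1)
  step 2: ref 3 -> HIT, frames=[3,-,-] (faults so far: 1)
  step 3: ref 1 -> FAULT, frames=[3,1,-] (faults so far: 2)
  step 4: ref 4 -> FAULT, frames=[3,1,4] (faults so far: 3)
  step 5: ref 4 -> HIT, frames=[3,1,4] (faults so far: 3)
  step 6: ref 2 -> FAULT, evict 3, frames=[2,1,4] (faults so far: 4)
  step 7: ref 3 -> FAULT, evict 1, frames=[2,3,4] (faults so far: 5)
  step 8: ref 2 -> HIT, frames=[2,3,4] (faults so far: 5)
  step 9: ref 2 -> HIT, frames=[2,3,4] (faults so far: 5)
  step 10: ref 3 -> HIT, frames=[2,3,4] (faults so far: 5)
  step 11: ref 3 -> HIT, frames=[2,3,4] (faults so far: 5)
  step 12: ref 3 -> HIT, frames=[2,3,4] (faults so far: 5)
  step 13: ref 3 -> HIT, frames=[2,3,4] (faults so far: 5)
  step 14: ref 2 -> HIT, frames=[2,3,4] (faults so far: 5)
  step 15: ref 3 -> HIT, frames=[2,3,4] (faults so far: 5)
  LRU total faults: 5
--- Optimal ---
  step 0: ref 3 -> FAULT, frames=[3,-,-] (faults so far: 1)
  step 1: ref 3 -> HIT, frames=[3,-,-] (faults so far: 1)
  step 2: ref 3 -> HIT, frames=[3,-,-] (faults so far: 1)
  step 3: ref 1 -> FAULT, frames=[3,1,-] (faults so far: 2)
  step 4: ref 4 -> FAULT, frames=[3,1,4] (faults so far: 3)
  step 5: ref 4 -> HIT, frames=[3,1,4] (faults so far: 3)
  step 6: ref 2 -> FAULT, evict 1, frames=[3,2,4] (faults so far: 4)
  step 7: ref 3 -> HIT, frames=[3,2,4] (faults so far: 4)
  step 8: ref 2 -> HIT, frames=[3,2,4] (faults so far: 4)
  step 9: ref 2 -> HIT, frames=[3,2,4] (faults so far: 4)
  step 10: ref 3 -> HIT, frames=[3,2,4] (faults so far: 4)
  step 11: ref 3 -> HIT, frames=[3,2,4] (faults so far: 4)
  step 12: ref 3 -> HIT, frames=[3,2,4] (faults so far: 4)
  step 13: ref 3 -> HIT, frames=[3,2,4] (faults so far: 4)
  step 14: ref 2 -> HIT, frames=[3,2,4] (faults so far: 4)
  step 15: ref 3 -> HIT, frames=[3,2,4] (faults so far: 4)
  Optimal total faults: 4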